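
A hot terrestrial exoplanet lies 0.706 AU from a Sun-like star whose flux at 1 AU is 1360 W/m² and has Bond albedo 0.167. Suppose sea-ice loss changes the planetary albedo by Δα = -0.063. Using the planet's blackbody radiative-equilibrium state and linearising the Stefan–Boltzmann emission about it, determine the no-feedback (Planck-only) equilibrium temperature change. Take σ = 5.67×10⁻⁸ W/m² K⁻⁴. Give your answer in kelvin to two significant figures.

Irradiance scales as 1/d², so S = 1360 W/m² × (1/0.706)² = 2729 W/m².
The baseline emission temperature is T_e = 316.4 K.
The change in absorbed flux is Δ[S(1−α)/4] = −SΔα/4 = 42.97 W/m².
Planck response: λ_P = 4σT_e³ = 4·5.67×10⁻⁸·(316.4)³ = 7.184 W/m²/K.
So ΔT₀ = 42.97/7.184 = 5.98 K.

6.0 K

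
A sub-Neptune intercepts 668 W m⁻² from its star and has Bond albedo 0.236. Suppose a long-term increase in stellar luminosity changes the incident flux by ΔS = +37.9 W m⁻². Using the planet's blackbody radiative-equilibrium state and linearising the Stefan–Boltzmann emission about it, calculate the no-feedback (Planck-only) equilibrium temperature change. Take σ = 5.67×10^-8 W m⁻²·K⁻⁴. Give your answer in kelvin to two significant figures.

3.1 kelvin

Unperturbed T_e = [668.0·(1−0.236)/(4σ)]^¼ = 217.8 K.
TOA radiative forcing: ΔF = (1−α)ΔS/4 = 0.764·(+37.9)/4 = 7.239 W m⁻².
Planck response: λ_P = 4σT_e³ = 4·5.67×10⁻⁸·(217.8)³ = 2.343 W m⁻²/K.
So ΔT₀ = 7.239/2.343 = 3.09 K.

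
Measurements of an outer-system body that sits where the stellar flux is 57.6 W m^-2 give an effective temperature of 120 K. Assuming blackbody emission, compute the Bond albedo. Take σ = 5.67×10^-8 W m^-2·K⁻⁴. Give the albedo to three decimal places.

From σT⁴ = S(1−α)/4 we invert for α: 1−α = 4σT⁴/S.
4σT⁴ = 4·5.67×10⁻⁸·(120)⁴ = 47.03 W m^-2.
1−α = 47.03/57.60 = 0.8165, so α = 0.1835.

0.184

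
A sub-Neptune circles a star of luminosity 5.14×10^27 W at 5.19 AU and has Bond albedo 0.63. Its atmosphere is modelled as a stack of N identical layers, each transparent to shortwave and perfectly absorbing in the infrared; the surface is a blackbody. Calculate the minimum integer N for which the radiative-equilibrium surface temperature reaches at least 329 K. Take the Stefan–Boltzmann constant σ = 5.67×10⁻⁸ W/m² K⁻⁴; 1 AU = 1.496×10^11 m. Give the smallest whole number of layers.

d = 5.19 × 1.496×10^11 m = 7.764×10^11 m.
Spreading L over a sphere of radius d: S = 5.14×10^27/(4π·7.76×10^11²) = 678.5 W/m².
Top-of-atmosphere balance: σT_e⁴ = S(1−α)/4 = 62.76 W/m² → T_e = 182.4 K.
Need (N+1)T_e⁴ ≥ T_s⁴, i.e. N+1 ≥ (329/182.4)⁴ = 10.584.
So N ≥ 9.584; the smallest integer is N = 10.

10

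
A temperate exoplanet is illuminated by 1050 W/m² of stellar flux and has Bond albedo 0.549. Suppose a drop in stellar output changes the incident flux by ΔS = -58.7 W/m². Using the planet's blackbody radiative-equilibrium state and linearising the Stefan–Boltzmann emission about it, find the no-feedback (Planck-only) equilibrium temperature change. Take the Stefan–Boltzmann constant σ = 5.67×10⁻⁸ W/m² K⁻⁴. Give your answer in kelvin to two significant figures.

Reference equilibrium: T_e = [S(1−α)/(4σ)]^(1/4) = 213.8 K.
ΔF = Δ[S(1−α)]/4 = (1−0.549)·-58.7/4 = -6.618 W/m².
The Planck feedback parameter is 4σT_e³ = 2.215 W/m²/K.
Hence the no-feedback warming is ΔF/(4σT_e³) = -2.99 K.

-3.0 K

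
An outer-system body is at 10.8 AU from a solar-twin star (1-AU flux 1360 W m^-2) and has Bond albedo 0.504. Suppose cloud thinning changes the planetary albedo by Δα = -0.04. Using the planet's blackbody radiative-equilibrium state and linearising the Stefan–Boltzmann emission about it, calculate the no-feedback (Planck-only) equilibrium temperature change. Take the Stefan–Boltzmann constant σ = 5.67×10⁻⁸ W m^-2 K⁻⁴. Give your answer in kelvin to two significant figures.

1.4 K

Irradiance scales as 1/d², so S = 1360 W m^-2 × (1/10.8)² = 11.66 W m^-2.
The baseline emission temperature is T_e = 71.06 K.
TOA radiative forcing: ΔF = −S·Δα/4 = −11.66·(-0.04)/4 = 0.1166 W m^-2.
The Planck feedback parameter is 4σT_e³ = 0.08138 W m^-2/K.
Hence the no-feedback warming is ΔF/(4σT_e³) = 1.43 K.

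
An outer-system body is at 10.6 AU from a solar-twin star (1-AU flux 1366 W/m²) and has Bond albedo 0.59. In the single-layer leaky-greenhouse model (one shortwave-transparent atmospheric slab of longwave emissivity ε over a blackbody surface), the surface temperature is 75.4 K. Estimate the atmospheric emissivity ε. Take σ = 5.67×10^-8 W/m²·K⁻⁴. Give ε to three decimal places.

Irradiance scales as 1/d², so S = 1366 W/m² × (1/10.6)² = 12.16 W/m².
TOA balance gives T_e = 68.47 K.
Inverting T_s⁴ = 2T_e⁴/(2−ε): (T_e/T_s)⁴ = 0.6800, so ε = 2(1 − 0.6800) = 0.6400.

0.640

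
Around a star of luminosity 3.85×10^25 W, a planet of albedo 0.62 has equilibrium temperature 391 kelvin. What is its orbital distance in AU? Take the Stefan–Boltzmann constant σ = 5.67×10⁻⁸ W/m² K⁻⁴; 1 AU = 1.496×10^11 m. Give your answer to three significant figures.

Energy balance gives S = 4σT⁴/(1−α) = 13950 W/m².
From L = 4πd²S, d = √(3.85×10^25/(4π·13950)) = 1.482×10^10 m = 0.09906 AU.

0.0991 AU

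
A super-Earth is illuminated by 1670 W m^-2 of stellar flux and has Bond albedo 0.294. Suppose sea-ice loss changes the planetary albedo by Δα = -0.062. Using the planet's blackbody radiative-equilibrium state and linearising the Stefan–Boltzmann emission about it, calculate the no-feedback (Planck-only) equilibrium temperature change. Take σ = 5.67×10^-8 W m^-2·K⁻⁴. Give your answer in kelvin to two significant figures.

Reference equilibrium: T_e = [S(1−α)/(4σ)]^(1/4) = 268.5 K.
TOA radiative forcing: ΔF = −S·Δα/4 = −1670·(-0.062)/4 = 25.89 W m^-2.
The Planck feedback parameter is 4σT_e³ = 4.391 W m^-2/K.
So ΔT₀ = 25.89/4.391 = 5.90 K.

5.9 K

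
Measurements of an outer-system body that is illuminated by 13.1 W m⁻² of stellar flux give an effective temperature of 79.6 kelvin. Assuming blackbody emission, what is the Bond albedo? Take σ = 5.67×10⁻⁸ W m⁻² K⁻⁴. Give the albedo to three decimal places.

0.305

From σT⁴ = S(1−α)/4 we invert for α: 1−α = 4σT⁴/S.
4σT⁴ = 4·5.67×10⁻⁸·(79.6)⁴ = 9.105 W m⁻².
Hence α = 1 − 9.105/13.10 = 0.3049.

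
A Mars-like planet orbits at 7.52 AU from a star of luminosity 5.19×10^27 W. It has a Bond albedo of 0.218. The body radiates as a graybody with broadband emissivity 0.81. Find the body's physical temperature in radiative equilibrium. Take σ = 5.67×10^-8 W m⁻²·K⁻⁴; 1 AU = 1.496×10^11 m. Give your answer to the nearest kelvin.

193 kelvin

d = 7.52 × 1.496×10^11 m = 1.125×10^12 m.
Flux at the orbit: S = L/(4πd²) = 5.19×10^27/(4π·(1.12×10^12)²) = 326.3 W m⁻².
The planet absorbs (1−α)S over its disc πR² and re-emits over 4πR², so the mean absorbed flux is (1−0.218)·326.3/4 = 63.80 W m⁻².
Radiative balance εσT⁴ = 63.80 gives T = [63.80/(0.81·σ)]^(1/4) = 193.1 K.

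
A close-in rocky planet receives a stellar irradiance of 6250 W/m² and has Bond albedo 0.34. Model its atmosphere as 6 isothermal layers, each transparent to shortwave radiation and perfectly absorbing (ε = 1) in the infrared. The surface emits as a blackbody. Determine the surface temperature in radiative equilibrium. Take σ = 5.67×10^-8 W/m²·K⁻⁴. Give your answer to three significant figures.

597 K

Top-of-atmosphere balance: σT_e⁴ = S(1−α)/4 = 1031 W/m² → T_e = 367.2 K.
For an N-layer opaque stack, T_s⁴ = (N+1)T_e⁴, hence T_s = (7)^(1/4)×367.2 K = 597.3 K.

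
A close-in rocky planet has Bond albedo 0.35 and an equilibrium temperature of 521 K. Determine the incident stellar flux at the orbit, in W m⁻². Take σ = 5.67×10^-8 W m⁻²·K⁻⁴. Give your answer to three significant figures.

From S(1−α)/4 = σT⁴: S = 4σT⁴/(1−α).
σT⁴ = 5.67×10⁻⁸·(521)⁴ = 4178 W m⁻².
S = 4·4178/0.65 = 25710 W m⁻².

25700 W m⁻²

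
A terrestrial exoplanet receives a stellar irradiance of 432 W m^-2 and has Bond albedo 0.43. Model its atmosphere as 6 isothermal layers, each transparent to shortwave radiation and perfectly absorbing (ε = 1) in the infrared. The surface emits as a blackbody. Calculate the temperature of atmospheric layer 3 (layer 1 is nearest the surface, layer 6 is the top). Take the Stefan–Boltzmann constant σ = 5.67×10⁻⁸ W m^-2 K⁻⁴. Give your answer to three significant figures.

OLR = S(1−α)/4 = 61.56 W m^-2; the top layer radiates at T_e = 181.5 K.
Each opaque layer satisfies 2T_j⁴ = T_{j−1}⁴ + T_{j+1}⁴, giving T_k⁴ = (N+1−k)T_e⁴.
With k = 3: T_3 = (6+1−3)^¼·181.5 K = 256.7 K.

257 K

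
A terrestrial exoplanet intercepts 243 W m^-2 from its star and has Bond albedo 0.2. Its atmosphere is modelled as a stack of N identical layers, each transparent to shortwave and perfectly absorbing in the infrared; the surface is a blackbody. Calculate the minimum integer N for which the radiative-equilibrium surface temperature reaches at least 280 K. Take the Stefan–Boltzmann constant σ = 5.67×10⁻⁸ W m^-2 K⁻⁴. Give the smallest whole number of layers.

7

The effective emission temperature is T_e = [S(1−α)/(4σ)]^¼ = 171.1 K.
T_s = (N+1)^(1/4)·T_e ≥ 280 K requires N+1 ≥ (T_s/T_e)⁴ = (280/171.1)⁴ = 7.171.
Rounding up, N = 7.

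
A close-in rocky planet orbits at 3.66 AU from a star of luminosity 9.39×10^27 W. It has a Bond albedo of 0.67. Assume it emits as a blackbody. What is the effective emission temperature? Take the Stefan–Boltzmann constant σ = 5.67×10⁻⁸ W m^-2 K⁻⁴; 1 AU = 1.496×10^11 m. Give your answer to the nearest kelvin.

245 K

Orbital distance: d = 3.66 AU = 5.475×10^11 m.
Spreading L over a sphere of radius d: S = 9.39×10^27/(4π·5.48×10^11²) = 2492 W m^-2.
The planet absorbs (1−α)S over its disc πR² and re-emits over 4πR², so the mean absorbed flux is (1−0.67)·2492/4 = 205.6 W m^-2.
In equilibrium σT⁴ equals this, so T = 245.4 K.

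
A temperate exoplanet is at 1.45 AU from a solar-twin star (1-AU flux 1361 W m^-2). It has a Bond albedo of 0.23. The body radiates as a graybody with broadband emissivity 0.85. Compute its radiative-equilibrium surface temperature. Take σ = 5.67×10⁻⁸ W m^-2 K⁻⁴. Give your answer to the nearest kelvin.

Flux at the orbit: S = 1361/(1.45)² = 647.3 W m^-2.
Averaging over the sphere, the absorbed flux is S(1−α)/4 = 124.6 W m^-2.
Equating to εσT⁴ with ε = 0.85: T = (124.6/0.85σ)^(1/4) = 225.5 K.

225 K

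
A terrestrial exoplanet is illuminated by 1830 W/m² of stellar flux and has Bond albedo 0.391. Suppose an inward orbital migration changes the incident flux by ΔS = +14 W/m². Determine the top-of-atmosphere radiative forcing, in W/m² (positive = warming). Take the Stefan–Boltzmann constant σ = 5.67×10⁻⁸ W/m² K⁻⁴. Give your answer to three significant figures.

Only a fraction (1−α) is absorbed and it's spread over 4πR², so ΔF = (1−α)ΔS/4 = 2.131 W/m².

2.13 W/m²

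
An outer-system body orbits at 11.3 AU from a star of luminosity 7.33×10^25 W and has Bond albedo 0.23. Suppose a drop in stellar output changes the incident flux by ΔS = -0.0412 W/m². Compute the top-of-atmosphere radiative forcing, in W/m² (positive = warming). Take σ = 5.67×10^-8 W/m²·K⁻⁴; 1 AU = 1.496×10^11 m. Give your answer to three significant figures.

Orbital distance: d = 11.3 AU = 1.690×10^12 m.
S = L/(4πd²) = 2.041 W/m².
ΔF = Δ[S(1−α)]/4 = (1−0.23)·-0.0412/4 = -0.007931 W/m².

-0.00793 W/m²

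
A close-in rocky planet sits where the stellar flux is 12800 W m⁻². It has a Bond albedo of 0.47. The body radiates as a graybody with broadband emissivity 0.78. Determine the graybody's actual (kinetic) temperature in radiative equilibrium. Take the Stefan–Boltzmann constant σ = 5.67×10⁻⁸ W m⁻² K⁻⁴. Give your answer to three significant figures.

443 kelvin

Absorbed flux (global mean): S(1−α)/4 = 12800·0.53/4 = 1696 W m⁻².
Radiative balance εσT⁴ = 1696 gives T = [1696/(0.78·σ)]^(1/4) = 442.5 K.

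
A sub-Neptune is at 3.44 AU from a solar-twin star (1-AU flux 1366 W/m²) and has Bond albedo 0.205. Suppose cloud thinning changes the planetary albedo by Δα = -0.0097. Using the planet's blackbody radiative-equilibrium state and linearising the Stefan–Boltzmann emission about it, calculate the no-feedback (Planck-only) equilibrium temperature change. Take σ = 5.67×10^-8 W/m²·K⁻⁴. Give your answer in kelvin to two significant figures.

0.43 K

Flux at the orbit: S = 1366/(3.44)² = 115.4 W/m².
Reference equilibrium: T_e = [S(1−α)/(4σ)]^(1/4) = 141.8 K.
The change in absorbed flux is Δ[S(1−α)/4] = −SΔα/4 = 0.2799 W/m².
Planck response: λ_P = 4σT_e³ = 4·5.67×10⁻⁸·(141.8)³ = 0.6470 W/m²/K.
ΔT₀ = ΔF/λ_P = 0.2799/0.6470 = 0.433 K.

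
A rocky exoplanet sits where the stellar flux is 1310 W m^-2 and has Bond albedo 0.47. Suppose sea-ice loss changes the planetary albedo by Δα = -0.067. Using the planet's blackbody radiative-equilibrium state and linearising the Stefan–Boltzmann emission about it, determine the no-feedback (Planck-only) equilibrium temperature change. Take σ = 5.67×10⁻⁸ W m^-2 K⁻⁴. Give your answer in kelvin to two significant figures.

7.4 K

The baseline emission temperature is T_e = 235.2 K.
The change in absorbed flux is Δ[S(1−α)/4] = −SΔα/4 = 21.94 W m^-2.
The Planck feedback parameter is 4σT_e³ = 2.952 W m^-2/K.
Hence the no-feedback warming is ΔF/(4σT_e³) = 7.43 K.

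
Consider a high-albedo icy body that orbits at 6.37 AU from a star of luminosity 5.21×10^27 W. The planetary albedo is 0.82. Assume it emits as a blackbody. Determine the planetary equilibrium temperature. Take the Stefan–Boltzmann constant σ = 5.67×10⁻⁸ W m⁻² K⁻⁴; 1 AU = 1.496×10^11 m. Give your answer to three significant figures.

Orbital distance: d = 6.37 AU = 9.530×10^11 m.
S = L/(4πd²) = 456.5 W m⁻².
The planet absorbs (1−α)S over its disc πR² and re-emits over 4πR², so the mean absorbed flux is (1−0.82)·456.5/4 = 20.54 W m⁻².
Balancing against σT⁴: T = (20.54/5.67×10⁻⁸)^(1/4) = 138.0 K.

138 kelvin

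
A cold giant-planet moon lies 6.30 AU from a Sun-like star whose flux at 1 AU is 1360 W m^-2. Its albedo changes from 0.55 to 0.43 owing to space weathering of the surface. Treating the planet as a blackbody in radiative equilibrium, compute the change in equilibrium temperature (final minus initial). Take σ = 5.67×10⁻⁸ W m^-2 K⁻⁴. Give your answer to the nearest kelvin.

Irradiance scales as 1/d², so S = 1360 W m^-2 × (1/6.30)² = 34.27 W m^-2.
Before: T₁ = [34.27·0.45/(4σ)]^(1/4) = 90.80 K.
Final:   T₂ = [S(1−0.43)/(4σ)]^(1/4) = 96.33 K.
ΔT = T₂ − T₁ = 5.528 K.

6 K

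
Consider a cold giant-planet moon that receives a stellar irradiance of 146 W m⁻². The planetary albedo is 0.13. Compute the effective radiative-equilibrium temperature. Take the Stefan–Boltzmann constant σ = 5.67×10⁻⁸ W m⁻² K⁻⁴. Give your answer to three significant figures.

154 kelvin

Averaging over the sphere, the absorbed flux is S(1−α)/4 = 31.75 W m⁻².
In equilibrium σT⁴ equals this, so T = 153.8 K.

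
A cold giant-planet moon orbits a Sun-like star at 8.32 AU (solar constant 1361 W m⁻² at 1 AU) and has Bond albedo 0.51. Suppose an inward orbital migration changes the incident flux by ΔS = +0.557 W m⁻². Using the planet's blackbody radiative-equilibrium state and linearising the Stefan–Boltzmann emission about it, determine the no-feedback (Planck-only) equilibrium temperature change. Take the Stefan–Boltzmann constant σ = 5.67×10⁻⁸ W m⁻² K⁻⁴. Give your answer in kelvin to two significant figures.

0.57 K

Irradiance scales as 1/d², so S = 1361 W m⁻² × (1/8.32)² = 19.66 W m⁻².
Unperturbed T_e = [19.66·(1−0.51)/(4σ)]^¼ = 80.73 K.
TOA radiative forcing: ΔF = (1−α)ΔS/4 = 0.49·(+0.557)/4 = 0.06823 W m⁻².
The Planck feedback parameter is 4σT_e³ = 0.1193 W m⁻²/K.
ΔT₀ = ΔF/λ_P = 0.06823/0.1193 = 0.572 K.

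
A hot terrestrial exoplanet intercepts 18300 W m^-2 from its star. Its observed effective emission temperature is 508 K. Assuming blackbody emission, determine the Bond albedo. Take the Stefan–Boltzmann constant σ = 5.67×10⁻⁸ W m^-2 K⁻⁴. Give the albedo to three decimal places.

Energy balance: S(1−α)/4 = σT⁴, so 1−α = 4σT⁴/S.
4σT⁴ = 4·5.67×10⁻⁸·(508)⁴ = 15100 W m^-2.
Hence α = 1 − 15100/18300 = 0.1746.

0.175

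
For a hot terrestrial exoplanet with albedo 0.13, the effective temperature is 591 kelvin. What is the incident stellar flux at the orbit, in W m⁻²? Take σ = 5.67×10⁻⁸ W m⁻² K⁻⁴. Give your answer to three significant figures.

Invert the energy balance for S: S = 4σT⁴/(1−α).
The emitted flux is σT⁴ = 6917 W m⁻².
S = 4·6917/0.87 = 31800 W m⁻².

31800 W m⁻²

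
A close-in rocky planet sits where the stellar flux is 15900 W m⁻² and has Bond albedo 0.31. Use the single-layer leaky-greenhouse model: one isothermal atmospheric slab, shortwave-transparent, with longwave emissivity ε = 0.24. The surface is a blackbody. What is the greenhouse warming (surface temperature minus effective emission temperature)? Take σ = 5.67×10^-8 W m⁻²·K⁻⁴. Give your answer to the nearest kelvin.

At the top of the atmosphere, σT_e⁴ = S(1−α)/4 = 2743 W m⁻², giving T_e = 469.0 K.
For a single slab of emissivity ε, T_s⁴ = 2T_e⁴/(2−ε); thus T_s = 469.0·(1.136)^(1/4) = 484.2 K.
Greenhouse warming: T_s − T_e = 15.23 K.

15 kelvin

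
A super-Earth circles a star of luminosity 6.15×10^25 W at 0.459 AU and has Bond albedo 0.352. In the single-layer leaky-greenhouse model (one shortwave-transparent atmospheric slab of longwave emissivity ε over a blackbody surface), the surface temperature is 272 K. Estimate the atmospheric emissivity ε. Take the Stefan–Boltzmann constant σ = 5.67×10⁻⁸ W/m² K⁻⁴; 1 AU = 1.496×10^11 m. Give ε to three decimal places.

0.916

Orbital distance: d = 0.459 AU = 6.867×10^10 m.
S = L/(4πd²) = 1038 W/m².
Effective temperature: T_e = [S(1−α)/(4σ)]^(1/4) = 233.4 K.
T_s⁴ = T_e⁴·2/(2−ε) → ε = 2 − 2(T_e/T_s)⁴ = 2 − 2·(233.4/272)⁴ = 0.9164.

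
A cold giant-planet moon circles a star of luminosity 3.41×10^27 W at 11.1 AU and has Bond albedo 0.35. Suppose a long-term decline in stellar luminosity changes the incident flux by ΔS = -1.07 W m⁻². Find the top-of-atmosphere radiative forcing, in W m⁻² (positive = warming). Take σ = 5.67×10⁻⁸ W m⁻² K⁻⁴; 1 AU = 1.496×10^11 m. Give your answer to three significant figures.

-0.174 W m⁻²

Orbital distance: d = 11.1 AU = 1.661×10^12 m.
S = L/(4πd²) = 98.41 W m⁻².
TOA radiative forcing: ΔF = (1−α)ΔS/4 = 0.65·(-1.07)/4 = -0.1739 W m⁻².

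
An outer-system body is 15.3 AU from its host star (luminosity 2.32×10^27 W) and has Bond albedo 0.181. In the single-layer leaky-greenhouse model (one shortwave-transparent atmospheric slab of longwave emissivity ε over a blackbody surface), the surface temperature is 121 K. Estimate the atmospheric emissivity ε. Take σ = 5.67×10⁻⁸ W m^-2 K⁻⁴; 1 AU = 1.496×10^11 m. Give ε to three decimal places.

0.813

Orbital distance: d = 15.3 AU = 2.289×10^12 m.
S = L/(4πd²) = 35.24 W m^-2.
TOA balance gives T_e = 106.2 K.
T_s⁴ = T_e⁴·2/(2−ε) → ε = 2 − 2(T_e/T_s)⁴ = 2 − 2·(106.2/121)⁴ = 0.8127.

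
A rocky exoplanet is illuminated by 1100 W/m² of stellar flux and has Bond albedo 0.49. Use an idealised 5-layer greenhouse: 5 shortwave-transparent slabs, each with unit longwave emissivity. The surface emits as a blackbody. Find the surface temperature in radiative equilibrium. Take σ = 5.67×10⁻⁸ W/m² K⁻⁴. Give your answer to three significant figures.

349 K

The effective emission temperature is T_e = [S(1−α)/(4σ)]^¼ = 223.0 K.
For an N-layer opaque stack, T_s⁴ = (N+1)T_e⁴, hence T_s = (6)^(1/4)×223.0 K = 349.0 K.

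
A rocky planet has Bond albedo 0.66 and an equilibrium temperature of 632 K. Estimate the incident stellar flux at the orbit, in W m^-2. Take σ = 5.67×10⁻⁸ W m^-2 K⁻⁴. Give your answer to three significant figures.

Invert the energy balance for S: S = 4σT⁴/(1−α).
The emitted flux is σT⁴ = 9046 W m^-2.
S = 4·9046/0.34 = 1.064×10^5 W m^-2.

1.06×10^5 W m^-2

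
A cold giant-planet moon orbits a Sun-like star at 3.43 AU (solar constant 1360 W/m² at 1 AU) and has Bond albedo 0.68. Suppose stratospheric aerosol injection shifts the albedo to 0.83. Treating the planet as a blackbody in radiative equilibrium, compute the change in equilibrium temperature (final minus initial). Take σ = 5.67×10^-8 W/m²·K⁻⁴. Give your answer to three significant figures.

Flux at the orbit: S = 1360/(3.43)² = 115.6 W/m².
Before: T₁ = [115.6·0.32/(4σ)]^(1/4) = 113.0 K.
After:  T₂ = [115.6·0.17/(4σ)]^(1/4) = 96.48 K.
Change: 96.48 − 113.0 = -16.53 K.

-16.5 K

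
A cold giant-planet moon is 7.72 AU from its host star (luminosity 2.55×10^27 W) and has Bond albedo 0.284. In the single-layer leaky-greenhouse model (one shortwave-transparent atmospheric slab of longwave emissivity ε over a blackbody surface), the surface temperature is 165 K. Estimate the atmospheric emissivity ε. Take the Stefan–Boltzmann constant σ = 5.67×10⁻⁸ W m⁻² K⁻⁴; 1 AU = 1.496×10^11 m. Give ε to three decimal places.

0.704

d = 7.72 × 1.496×10^11 m = 1.155×10^12 m.
S = L/(4πd²) = 152.1 W m⁻².
First, T_e = [152.1·(1−0.284)/(4σ)]^(1/4) = 148.0 K.
Since (2−ε)/2 = (T_e/T_s)⁴ = 0.6480, ε = 0.7040.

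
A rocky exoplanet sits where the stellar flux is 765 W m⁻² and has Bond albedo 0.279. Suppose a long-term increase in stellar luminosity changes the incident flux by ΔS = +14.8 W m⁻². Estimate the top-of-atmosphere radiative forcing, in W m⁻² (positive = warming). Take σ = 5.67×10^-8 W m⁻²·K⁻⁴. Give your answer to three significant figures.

2.67 W m⁻²

Only a fraction (1−α) is absorbed and it's spread over 4πR², so ΔF = (1−α)ΔS/4 = 2.668 W m⁻².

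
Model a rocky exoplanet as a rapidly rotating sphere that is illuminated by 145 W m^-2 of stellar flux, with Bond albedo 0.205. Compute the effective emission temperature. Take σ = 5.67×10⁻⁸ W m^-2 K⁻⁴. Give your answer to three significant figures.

The planet absorbs (1−α)S over its disc πR² and re-emits over 4πR², so the mean absorbed flux is (1−0.205)·145.0/4 = 28.82 W m^-2.
Set σT⁴ = 28.82 → T = (28.82/σ)^(1/4) = 150.1 K.

150 kelvin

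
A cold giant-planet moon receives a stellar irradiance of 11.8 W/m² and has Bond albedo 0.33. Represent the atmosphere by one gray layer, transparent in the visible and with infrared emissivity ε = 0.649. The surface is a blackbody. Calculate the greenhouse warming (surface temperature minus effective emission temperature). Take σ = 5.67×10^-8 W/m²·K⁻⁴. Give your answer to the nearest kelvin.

At the top of the atmosphere, σT_e⁴ = S(1−α)/4 = 1.976 W/m², giving T_e = 76.84 K.
Surface balance with a leaky layer gives σT_s⁴ = σT_e⁴·2/(2−ε), so T_s = T_e·[2/(2−0.649)]^(1/4) = 84.76 K.
Greenhouse warming: T_s − T_e = 7.918 K.

8 K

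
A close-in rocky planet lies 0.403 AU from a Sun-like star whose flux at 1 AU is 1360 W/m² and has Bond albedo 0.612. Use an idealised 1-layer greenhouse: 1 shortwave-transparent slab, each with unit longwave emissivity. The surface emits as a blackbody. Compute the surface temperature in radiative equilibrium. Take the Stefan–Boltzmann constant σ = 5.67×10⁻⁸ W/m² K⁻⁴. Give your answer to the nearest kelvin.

Irradiance scales as 1/d², so S = 1360 W/m² × (1/0.403)² = 8374 W/m².
Top-of-atmosphere balance: σT_e⁴ = S(1−α)/4 = 812.3 W/m² → T_e = 346.0 K.
For an N-layer opaque stack, T_s⁴ = (N+1)T_e⁴, hence T_s = (2)^(1/4)×346.0 K = 411.4 K.

411 kelvin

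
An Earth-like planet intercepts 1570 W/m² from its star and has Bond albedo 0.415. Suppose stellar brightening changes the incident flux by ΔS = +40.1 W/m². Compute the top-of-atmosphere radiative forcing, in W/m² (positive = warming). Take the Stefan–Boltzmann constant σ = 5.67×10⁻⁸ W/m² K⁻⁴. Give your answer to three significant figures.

5.86 W/m²

ΔF = Δ[S(1−α)]/4 = (1−0.415)·+40.1/4 = 5.865 W/m².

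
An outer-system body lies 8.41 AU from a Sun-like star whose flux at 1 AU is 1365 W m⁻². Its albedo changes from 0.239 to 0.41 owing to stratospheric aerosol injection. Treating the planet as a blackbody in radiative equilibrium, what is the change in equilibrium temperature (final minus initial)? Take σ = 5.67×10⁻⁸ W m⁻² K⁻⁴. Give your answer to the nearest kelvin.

Flux at the orbit: S = 1365/(8.41)² = 19.30 W m⁻².
Initial: T₁ = [S(1−0.239)/(4σ)]^(1/4) = 89.71 K.
Final:   T₂ = [S(1−0.41)/(4σ)]^(1/4) = 84.18 K.
Change: 84.18 − 89.71 = -5.530 K.

-6 K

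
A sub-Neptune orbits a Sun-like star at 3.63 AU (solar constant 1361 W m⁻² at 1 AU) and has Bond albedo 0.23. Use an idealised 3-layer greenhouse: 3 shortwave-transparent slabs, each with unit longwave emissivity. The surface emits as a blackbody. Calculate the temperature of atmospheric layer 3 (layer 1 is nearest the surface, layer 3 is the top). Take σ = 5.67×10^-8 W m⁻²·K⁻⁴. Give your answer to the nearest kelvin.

137 K

Irradiance scales as 1/d², so S = 1361 W m⁻² × (1/3.63)² = 103.3 W m⁻².
The effective emission temperature is T_e = [S(1−α)/(4σ)]^¼ = 136.8 K.
The net upward flux σT_e⁴ is constant between every pair of levels, so T_k⁴ = (N+1−k)T_e⁴.
T_3 = (1)^(1/4)·136.8 = 136.8 K.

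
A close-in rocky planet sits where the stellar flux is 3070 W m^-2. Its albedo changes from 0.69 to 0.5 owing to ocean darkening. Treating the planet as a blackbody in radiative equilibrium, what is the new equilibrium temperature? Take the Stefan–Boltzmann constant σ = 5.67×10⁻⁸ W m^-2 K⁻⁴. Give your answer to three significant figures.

287 K

T₂ = [S(1−α₂)/(4σ)]^(1/4) = [3070·0.5/(4σ)]^(1/4) = 286.8 K.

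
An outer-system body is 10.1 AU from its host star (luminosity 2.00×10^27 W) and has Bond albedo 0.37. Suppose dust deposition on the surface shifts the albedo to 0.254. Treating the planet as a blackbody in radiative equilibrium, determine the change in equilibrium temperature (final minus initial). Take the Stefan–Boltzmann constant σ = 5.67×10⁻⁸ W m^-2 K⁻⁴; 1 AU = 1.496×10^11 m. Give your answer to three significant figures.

Orbital distance: d = 10.1 AU = 1.511×10^12 m.
Flux at the orbit: S = L/(4πd²) = 2.00×10^27/(4π·(1.51×10^12)²) = 69.71 W m^-2.
Before: T₁ = [69.71·0.63/(4σ)]^(1/4) = 118.0 K.
After:  T₂ = [69.71·0.746/(4σ)]^(1/4) = 123.1 K.
ΔT = T₂ − T₁ = 5.091 K.

5.09 kelvin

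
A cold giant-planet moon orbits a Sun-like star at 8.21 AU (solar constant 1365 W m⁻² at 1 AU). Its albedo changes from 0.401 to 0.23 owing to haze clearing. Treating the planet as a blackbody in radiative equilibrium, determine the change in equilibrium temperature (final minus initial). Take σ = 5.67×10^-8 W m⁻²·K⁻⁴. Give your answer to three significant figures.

Flux at the orbit: S = 1365/(8.21)² = 20.25 W m⁻².
Before: T₁ = [20.25·0.599/(4σ)]^(1/4) = 85.52 K.
After:  T₂ = [20.25·0.77/(4σ)]^(1/4) = 91.06 K.
ΔT = T₂ − T₁ = 5.541 K.

5.54 K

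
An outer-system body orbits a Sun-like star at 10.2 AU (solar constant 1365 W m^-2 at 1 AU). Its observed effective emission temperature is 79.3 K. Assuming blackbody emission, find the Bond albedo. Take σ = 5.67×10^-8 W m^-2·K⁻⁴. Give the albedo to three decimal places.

0.316

By the inverse-square law, S = 1365/10.2² = 13.12 W m^-2.
Energy balance: S(1−α)/4 = σT⁴, so 1−α = 4σT⁴/S.
4σT⁴ = 4·5.67×10⁻⁸·(79.3)⁴ = 8.969 W m^-2.
Hence α = 1 − 8.969/13.12 = 0.3164.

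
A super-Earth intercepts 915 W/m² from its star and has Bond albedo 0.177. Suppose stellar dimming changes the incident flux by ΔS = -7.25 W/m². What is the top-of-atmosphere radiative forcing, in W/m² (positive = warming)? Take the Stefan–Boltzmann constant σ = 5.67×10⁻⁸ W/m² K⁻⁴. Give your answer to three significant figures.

-1.49 W/m²

Only a fraction (1−α) is absorbed and it's spread over 4πR², so ΔF = (1−α)ΔS/4 = -1.492 W/m².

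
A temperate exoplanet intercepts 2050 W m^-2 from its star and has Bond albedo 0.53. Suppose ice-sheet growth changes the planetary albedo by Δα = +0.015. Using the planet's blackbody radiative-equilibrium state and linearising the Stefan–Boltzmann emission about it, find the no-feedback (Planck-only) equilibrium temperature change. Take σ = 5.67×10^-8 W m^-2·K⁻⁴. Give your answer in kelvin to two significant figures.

-2.0 kelvin

Reference equilibrium: T_e = [S(1−α)/(4σ)]^(1/4) = 255.3 K.
ΔF = −(S/4)Δα = −(2050/4)×(+0.015) = -7.688 W m^-2.
Planck response: λ_P = 4σT_e³ = 4·5.67×10⁻⁸·(255.3)³ = 3.774 W m^-2/K.
So ΔT₀ = -7.688/3.774 = -2.04 K.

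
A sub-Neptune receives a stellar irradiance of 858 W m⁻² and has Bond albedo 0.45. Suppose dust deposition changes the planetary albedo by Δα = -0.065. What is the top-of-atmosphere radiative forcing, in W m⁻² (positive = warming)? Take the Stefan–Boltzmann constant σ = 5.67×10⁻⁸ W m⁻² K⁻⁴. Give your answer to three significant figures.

13.9 W m⁻²

TOA radiative forcing: ΔF = −S·Δα/4 = −858.0·(-0.065)/4 = 13.94 W m⁻².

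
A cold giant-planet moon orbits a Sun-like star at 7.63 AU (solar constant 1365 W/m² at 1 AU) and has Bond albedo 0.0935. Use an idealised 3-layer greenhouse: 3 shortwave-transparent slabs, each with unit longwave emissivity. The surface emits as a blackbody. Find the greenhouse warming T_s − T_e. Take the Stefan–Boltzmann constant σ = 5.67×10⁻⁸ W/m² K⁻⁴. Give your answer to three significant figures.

Flux at the orbit: S = 1365/(7.63)² = 23.45 W/m².
Top-of-atmosphere balance: σT_e⁴ = S(1−α)/4 = 5.314 W/m² → T_e = 98.39 K.
T_s = (N+1)^(1/4)·T_e = 139.1 K.
Warming: T_s − T_e = 40.75 K.

40.8 K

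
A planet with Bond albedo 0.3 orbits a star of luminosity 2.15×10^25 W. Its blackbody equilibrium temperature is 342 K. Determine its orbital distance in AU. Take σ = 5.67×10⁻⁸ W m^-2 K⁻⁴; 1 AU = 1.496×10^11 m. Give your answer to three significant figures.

Energy balance gives S = 4σT⁴/(1−α) = 4433 W m^-2.
S = L/(4πd²) → d = √(L/4πS) = √(2.15×10^25/(4π·4433)) = 1.965×10^10 m = 0.1313 AU.

0.131 AU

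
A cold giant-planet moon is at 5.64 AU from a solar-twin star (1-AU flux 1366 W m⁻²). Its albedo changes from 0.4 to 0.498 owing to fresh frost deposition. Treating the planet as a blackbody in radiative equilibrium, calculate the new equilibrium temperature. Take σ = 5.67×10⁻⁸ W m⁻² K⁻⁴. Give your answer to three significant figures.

98.7 K

Irradiance scales as 1/d², so S = 1366 W m⁻² × (1/5.64)² = 42.94 W m⁻².
T₂ = [S(1−α₂)/(4σ)]^(1/4) = [42.94·0.502/(4σ)]^(1/4) = 98.74 K.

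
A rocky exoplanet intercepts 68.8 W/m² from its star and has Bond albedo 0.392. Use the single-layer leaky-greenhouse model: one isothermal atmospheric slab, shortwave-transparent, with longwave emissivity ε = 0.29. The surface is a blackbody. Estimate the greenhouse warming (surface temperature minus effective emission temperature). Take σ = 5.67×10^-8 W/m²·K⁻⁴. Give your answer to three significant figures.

4.65 K

Effective emission temperature (TOA balance): σT_e⁴ = S(1−α)/4 = 10.46 W/m² → T_e = 116.5 K.
Surface balance with a leaky layer gives σT_s⁴ = σT_e⁴·2/(2−ε), so T_s = T_e·[2/(2−0.29)]^(1/4) = 121.2 K.
The atmosphere warms the surface by 4.655 K.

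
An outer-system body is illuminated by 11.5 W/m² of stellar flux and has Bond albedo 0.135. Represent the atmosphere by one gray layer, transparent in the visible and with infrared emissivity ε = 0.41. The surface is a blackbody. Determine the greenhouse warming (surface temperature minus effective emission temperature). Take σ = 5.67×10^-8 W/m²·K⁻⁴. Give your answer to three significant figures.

The planet radiates to space at T_e = [S(1−α)/(4σ)]^(1/4) = 81.38 K.
The surface balance (absorbed SW + ε·downward IR = σT_s⁴) with T_a⁴ = T_s⁴/2 reduces to T_s = T_e·[2/(2−ε)]^¼ = 86.18 K.
The atmosphere warms the surface by 4.804 K.

4.80 kelvin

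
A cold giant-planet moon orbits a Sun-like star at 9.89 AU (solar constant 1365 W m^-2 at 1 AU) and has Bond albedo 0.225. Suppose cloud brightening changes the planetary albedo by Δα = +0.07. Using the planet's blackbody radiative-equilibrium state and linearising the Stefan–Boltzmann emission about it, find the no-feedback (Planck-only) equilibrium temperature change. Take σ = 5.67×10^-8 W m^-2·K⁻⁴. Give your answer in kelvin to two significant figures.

-1.9 K

By the inverse-square law, S = 1365/9.89² = 13.96 W m^-2.
Unperturbed T_e = [13.96·(1−0.225)/(4σ)]^¼ = 83.10 K.
TOA radiative forcing: ΔF = −S·Δα/4 = −13.96·(+0.07)/4 = -0.2442 W m^-2.
Linearising σT⁴ gives d(σT⁴)/dT = 4σT_e³ = 0.1301 W m^-2 per K.
ΔT₀ = ΔF/λ_P = -0.2442/0.1301 = -1.88 K.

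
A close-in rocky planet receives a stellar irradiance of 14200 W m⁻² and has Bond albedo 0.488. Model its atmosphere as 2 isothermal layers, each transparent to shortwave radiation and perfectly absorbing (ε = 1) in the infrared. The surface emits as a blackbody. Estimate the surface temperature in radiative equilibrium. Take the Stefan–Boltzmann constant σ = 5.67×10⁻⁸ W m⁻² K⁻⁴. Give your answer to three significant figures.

557 kelvin

OLR = S(1−α)/4 = 1818 W m⁻²; the top layer radiates at T_e = 423.1 K.
With N = 2 opaque layers, T_s = (N+1)^(1/4)·T_e = 3^(1/4)·423.1 = 556.9 K.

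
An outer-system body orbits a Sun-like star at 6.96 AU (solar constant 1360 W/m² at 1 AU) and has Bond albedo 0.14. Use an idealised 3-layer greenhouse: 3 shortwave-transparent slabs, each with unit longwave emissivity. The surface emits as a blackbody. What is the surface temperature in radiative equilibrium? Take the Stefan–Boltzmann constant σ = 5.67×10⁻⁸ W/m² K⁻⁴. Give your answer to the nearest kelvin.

By the inverse-square law, S = 1360/6.96² = 28.08 W/m².
Top-of-atmosphere balance: σT_e⁴ = S(1−α)/4 = 6.036 W/m² → T_e = 101.6 K.
Layer-by-layer balance gives σT_s⁴ = (N+1)σT_e⁴, so T_s = 4^¼·101.6 = 143.7 K.

144 K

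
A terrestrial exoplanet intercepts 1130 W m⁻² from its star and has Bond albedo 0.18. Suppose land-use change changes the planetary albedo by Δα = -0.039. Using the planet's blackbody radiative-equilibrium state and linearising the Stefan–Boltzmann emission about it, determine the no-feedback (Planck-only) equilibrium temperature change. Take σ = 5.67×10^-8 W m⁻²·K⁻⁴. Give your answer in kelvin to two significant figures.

3.0 kelvin

Reference equilibrium: T_e = [S(1−α)/(4σ)]^(1/4) = 252.8 K.
The change in absorbed flux is Δ[S(1−α)/4] = −SΔα/4 = 11.02 W m⁻².
Planck response: λ_P = 4σT_e³ = 4·5.67×10⁻⁸·(252.8)³ = 3.665 W m⁻²/K.
Hence the no-feedback warming is ΔF/(4σT_e³) = 3.01 K.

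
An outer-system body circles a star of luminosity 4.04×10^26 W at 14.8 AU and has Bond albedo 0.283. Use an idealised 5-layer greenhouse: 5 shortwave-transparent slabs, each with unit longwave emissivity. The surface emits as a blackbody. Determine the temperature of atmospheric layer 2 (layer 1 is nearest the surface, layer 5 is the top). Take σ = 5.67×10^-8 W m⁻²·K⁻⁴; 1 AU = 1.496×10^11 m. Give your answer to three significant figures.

d = 14.8 × 1.496×10^11 m = 2.214×10^12 m.
Spreading L over a sphere of radius d: S = 4.04×10^26/(4π·2.21×10^12²) = 6.558 W m⁻².
OLR = S(1−α)/4 = 1.176 W m⁻²; the top layer radiates at T_e = 67.48 K.
The net upward flux σT_e⁴ is constant between every pair of levels, so T_k⁴ = (N+1−k)T_e⁴.
T_2 = (4)^(1/4)·67.48 = 95.43 K.

95.4 kelvin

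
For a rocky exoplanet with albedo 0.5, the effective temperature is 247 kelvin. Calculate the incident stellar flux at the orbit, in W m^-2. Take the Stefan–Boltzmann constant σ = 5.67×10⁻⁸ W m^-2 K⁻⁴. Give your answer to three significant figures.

Invert the energy balance for S: S = 4σT⁴/(1−α).
σT⁴ = 5.67×10⁻⁸·(247)⁴ = 211.0 W m^-2.
S = 4·211.0/0.5 = 1688 W m^-2.

1690 W m^-2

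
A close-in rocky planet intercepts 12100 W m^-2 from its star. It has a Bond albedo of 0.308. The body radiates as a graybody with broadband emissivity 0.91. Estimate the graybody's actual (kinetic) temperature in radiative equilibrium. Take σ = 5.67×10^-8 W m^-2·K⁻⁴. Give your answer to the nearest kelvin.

449 kelvin

Averaging over the sphere, the absorbed flux is S(1−α)/4 = 2093 W m^-2.
Equating to εσT⁴ with ε = 0.91: T = (2093/0.91σ)^(1/4) = 448.8 K.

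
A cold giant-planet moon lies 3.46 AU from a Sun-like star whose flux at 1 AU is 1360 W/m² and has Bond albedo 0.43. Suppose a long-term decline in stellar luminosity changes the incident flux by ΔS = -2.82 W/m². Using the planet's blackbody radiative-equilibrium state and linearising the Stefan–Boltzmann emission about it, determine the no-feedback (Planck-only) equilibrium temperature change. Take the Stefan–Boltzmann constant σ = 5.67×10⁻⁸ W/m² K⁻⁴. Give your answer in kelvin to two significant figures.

-0.81 K

By the inverse-square law, S = 1360/3.46² = 113.6 W/m².
Unperturbed T_e = [113.6·(1−0.43)/(4σ)]^¼ = 130.0 K.
TOA radiative forcing: ΔF = (1−α)ΔS/4 = 0.57·(-2.82)/4 = -0.4019 W/m².
The Planck feedback parameter is 4σT_e³ = 0.4981 W/m²/K.
ΔT₀ = ΔF/λ_P = -0.4019/0.4981 = -0.807 K.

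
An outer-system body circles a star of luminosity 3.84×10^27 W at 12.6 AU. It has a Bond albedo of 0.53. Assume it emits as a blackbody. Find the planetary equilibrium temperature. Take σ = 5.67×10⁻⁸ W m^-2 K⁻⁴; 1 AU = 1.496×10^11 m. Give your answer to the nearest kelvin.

d = 12.6 × 1.496×10^11 m = 1.885×10^12 m.
S = L/(4πd²) = 86.00 W m^-2.
The planet absorbs (1−α)S over its disc πR² and re-emits over 4πR², so the mean absorbed flux is (1−0.53)·86.00/4 = 10.11 W m^-2.
Set σT⁴ = 10.11 → T = (10.11/σ)^(1/4) = 115.5 K.

116 K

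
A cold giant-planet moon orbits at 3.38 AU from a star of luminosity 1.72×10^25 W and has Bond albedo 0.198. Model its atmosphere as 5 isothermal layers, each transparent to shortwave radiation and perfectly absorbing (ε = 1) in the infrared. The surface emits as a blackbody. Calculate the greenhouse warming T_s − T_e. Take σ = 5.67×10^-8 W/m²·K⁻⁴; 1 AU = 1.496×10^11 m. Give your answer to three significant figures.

d = 3.38 × 1.496×10^11 m = 5.056×10^11 m.
Flux at the orbit: S = L/(4πd²) = 1.72×10^25/(4π·(5.06×10^11)²) = 5.353 W/m².
OLR = S(1−α)/4 = 1.073 W/m²; the top layer radiates at T_e = 65.96 K.
Surface: T_s = (6)^¼·T_e = 103.2 K.
So the greenhouse effect raises the surface by 103.2 − 65.96 = 37.27 K.

37.3 kelvin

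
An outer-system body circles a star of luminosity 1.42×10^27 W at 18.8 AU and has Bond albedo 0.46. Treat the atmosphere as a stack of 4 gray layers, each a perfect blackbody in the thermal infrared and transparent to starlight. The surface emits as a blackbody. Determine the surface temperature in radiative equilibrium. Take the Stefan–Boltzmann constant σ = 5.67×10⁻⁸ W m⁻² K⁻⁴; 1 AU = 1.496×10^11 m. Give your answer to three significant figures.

114 kelvin

Orbital distance: d = 18.8 AU = 2.812×10^12 m.
Flux at the orbit: S = L/(4πd²) = 1.42×10^27/(4π·(2.81×10^12)²) = 14.29 W m⁻².
OLR = S(1−α)/4 = 1.929 W m⁻²; the top layer radiates at T_e = 76.37 K.
With N = 4 opaque layers, T_s = (N+1)^(1/4)·T_e = 5^(1/4)·76.37 = 114.2 K.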